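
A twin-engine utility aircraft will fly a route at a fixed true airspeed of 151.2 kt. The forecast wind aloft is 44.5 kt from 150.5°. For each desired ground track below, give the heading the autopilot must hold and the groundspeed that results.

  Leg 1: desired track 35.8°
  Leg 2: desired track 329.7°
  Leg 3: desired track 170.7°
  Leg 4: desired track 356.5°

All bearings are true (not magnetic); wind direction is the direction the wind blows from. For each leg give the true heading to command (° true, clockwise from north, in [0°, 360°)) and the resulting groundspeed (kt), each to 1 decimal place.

Leg 1: desired track 35.8°; wind correction +15.5° → command heading 51.3°, groundspeed 164.3 kt
Leg 2: desired track 329.7°; wind correction -0.2° → command heading 329.5°, groundspeed 195.7 kt
Leg 3: desired track 170.7°; wind correction -5.8° → command heading 164.9°, groundspeed 108.7 kt
Leg 4: desired track 356.5°; wind correction +7.4° → command heading 3.9°, groundspeed 189.9 kt

Leg 1: heading=51.3°, groundspeed=164.3 kt
Leg 2: heading=329.5°, groundspeed=195.7 kt
Leg 3: heading=164.9°, groundspeed=108.7 kt
Leg 4: heading=3.9°, groundspeed=189.9 kt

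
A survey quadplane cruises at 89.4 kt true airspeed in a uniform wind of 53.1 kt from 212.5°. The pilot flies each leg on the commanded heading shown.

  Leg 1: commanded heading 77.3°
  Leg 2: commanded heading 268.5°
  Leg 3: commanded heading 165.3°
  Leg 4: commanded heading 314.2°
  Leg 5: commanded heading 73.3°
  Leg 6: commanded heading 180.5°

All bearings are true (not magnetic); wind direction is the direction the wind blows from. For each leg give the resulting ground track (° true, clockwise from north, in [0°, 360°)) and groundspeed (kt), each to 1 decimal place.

Leg 1: heading 77.3°; drift -16.4° → track 60.9°, groundspeed 132.5 kt
Leg 2: heading 268.5°; drift +36.4° → track 304.9°, groundspeed 74.2 kt
Leg 3: heading 165.3°; drift -36.2° → track 129.1°, groundspeed 66.0 kt
Leg 4: heading 314.2°; drift +27.4° → track 341.6°, groundspeed 112.9 kt
Leg 5: heading 73.3°; drift -15.0° → track 58.3°, groundspeed 134.2 kt
Leg 6: heading 180.5°; drift -32.4° → track 148.1°, groundspeed 52.5 kt

Leg 1: track=60.9°, groundspeed=132.5 kt
Leg 2: track=304.9°, groundspeed=74.2 kt
Leg 3: track=129.1°, groundspeed=66.0 kt
Leg 4: track=341.6°, groundspeed=112.9 kt
Leg 5: track=58.3°, groundspeed=134.2 kt
Leg 6: track=148.1°, groundspeed=52.5 kt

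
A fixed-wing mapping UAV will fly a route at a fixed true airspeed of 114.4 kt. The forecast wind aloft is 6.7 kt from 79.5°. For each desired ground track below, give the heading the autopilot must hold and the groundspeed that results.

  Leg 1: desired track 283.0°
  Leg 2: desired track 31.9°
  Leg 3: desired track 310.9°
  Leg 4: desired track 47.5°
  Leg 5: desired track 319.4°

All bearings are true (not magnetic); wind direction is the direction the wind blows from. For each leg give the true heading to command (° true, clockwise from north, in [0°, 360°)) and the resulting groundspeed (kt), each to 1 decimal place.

Leg 1: desired track 283.0°; wind correction +1.3° → command heading 284.3°, groundspeed 120.5 kt
Leg 2: desired track 31.9°; wind correction +2.5° → command heading 34.4°, groundspeed 109.8 kt
Leg 3: desired track 310.9°; wind correction +2.6° → command heading 313.5°, groundspeed 118.5 kt
Leg 4: desired track 47.5°; wind correction +1.8° → command heading 49.3°, groundspeed 108.7 kt
Leg 5: desired track 319.4°; wind correction +2.9° → command heading 322.3°, groundspeed 117.6 kt

Leg 1: heading=284.3°, groundspeed=120.5 kt
Leg 2: heading=34.4°, groundspeed=109.8 kt
Leg 3: heading=313.5°, groundspeed=118.5 kt
Leg 4: heading=49.3°, groundspeed=108.7 kt
Leg 5: heading=322.3°, groundspeed=117.6 kt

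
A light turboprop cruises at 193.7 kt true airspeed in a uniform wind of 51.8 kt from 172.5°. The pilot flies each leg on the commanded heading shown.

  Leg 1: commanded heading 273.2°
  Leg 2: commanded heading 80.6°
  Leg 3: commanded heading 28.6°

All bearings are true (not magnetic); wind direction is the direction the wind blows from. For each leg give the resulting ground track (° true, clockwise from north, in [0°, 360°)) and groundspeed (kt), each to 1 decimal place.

Leg 1: heading 273.2°; drift +14.1° → track 287.3°, groundspeed 209.6 kt
Leg 2: heading 80.6°; drift -14.8° → track 65.8°, groundspeed 202.2 kt
Leg 3: heading 28.6°; drift -7.4° → track 21.2°, groundspeed 237.5 kt

Leg 1: track=287.3°, groundspeed=209.6 kt
Leg 2: track=65.8°, groundspeed=202.2 kt
Leg 3: track=21.2°, groundspeed=237.5 kt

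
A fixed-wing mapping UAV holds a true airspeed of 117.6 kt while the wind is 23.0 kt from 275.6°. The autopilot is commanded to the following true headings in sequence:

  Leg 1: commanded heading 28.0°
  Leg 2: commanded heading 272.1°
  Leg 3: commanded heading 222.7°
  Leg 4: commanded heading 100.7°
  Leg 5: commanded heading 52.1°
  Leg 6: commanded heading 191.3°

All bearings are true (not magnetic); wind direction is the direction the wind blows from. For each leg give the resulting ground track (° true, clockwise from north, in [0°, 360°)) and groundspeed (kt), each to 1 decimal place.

Leg 1: heading 28.0°; drift +9.6° → track 37.6°, groundspeed 128.1 kt
Leg 2: heading 272.1°; drift -0.8° → track 271.3°, groundspeed 94.7 kt
Leg 3: heading 222.7°; drift -10.0° → track 212.7°, groundspeed 105.3 kt
Leg 4: heading 100.7°; drift -0.8° → track 99.9°, groundspeed 140.5 kt
Leg 5: heading 52.1°; drift +6.7° → track 58.8°, groundspeed 135.2 kt
Leg 6: heading 191.3°; drift -11.2° → track 180.1°, groundspeed 117.6 kt

Leg 1: track=37.6°, groundspeed=128.1 kt
Leg 2: track=271.3°, groundspeed=94.7 kt
Leg 3: track=212.7°, groundspeed=105.3 kt
Leg 4: track=99.9°, groundspeed=140.5 kt
Leg 5: track=58.8°, groundspeed=135.2 kt
Leg 6: track=180.1°, groundspeed=117.6 kt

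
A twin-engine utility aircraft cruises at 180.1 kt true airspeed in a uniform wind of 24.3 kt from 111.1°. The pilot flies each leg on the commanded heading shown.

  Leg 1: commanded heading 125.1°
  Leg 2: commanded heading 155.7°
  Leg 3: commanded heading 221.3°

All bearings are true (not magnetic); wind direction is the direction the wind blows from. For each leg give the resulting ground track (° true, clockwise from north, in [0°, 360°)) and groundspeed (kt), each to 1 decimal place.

Leg 1: heading 125.1°; drift +2.2° → track 127.3°, groundspeed 156.6 kt
Leg 2: heading 155.7°; drift +6.0° → track 161.7°, groundspeed 163.7 kt
Leg 3: heading 221.3°; drift +6.9° → track 228.2°, groundspeed 189.9 kt

Leg 1: track=127.3°, groundspeed=156.6 kt
Leg 2: track=161.7°, groundspeed=163.7 kt
Leg 3: track=228.2°, groundspeed=189.9 kt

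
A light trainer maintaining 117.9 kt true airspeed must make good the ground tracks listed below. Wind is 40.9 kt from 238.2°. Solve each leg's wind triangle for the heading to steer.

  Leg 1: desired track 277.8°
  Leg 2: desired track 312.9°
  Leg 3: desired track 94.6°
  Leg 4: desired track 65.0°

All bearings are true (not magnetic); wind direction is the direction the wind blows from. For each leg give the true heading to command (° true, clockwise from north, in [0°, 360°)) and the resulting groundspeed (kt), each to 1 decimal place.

Leg 1: heading=265.0°, groundspeed=83.5 kt
Leg 2: heading=293.4°, groundspeed=100.3 kt
Leg 3: heading=106.5°, groundspeed=148.3 kt
Leg 4: heading=67.4°, groundspeed=158.4 kt

Leg 1: desired track 277.8°; wind correction -12.8° → command heading 265.0°, groundspeed 83.5 kt
Leg 2: desired track 312.9°; wind correction -19.5° → command heading 293.4°, groundspeed 100.3 kt
Leg 3: desired track 94.6°; wind correction +11.9° → command heading 106.5°, groundspeed 148.3 kt
Leg 4: desired track 65.0°; wind correction +2.4° → command heading 67.4°, groundspeed 158.4 kt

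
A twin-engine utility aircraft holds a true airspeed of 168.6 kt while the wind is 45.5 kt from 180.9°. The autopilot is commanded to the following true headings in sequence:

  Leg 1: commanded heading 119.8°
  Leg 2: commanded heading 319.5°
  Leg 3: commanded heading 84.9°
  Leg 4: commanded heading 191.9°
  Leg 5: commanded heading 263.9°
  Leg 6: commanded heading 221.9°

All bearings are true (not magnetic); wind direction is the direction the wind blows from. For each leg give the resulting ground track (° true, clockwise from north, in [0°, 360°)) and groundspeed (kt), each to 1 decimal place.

Leg 1: track=104.6°, groundspeed=151.9 kt
Leg 2: track=327.9°, groundspeed=205.0 kt
Leg 3: track=70.3°, groundspeed=179.2 kt
Leg 4: track=195.9°, groundspeed=124.2 kt
Leg 5: track=279.4°, groundspeed=169.2 kt
Leg 6: track=234.4°, groundspeed=137.5 kt

Leg 1: heading 119.8°; drift -15.2° → track 104.6°, groundspeed 151.9 kt
Leg 2: heading 319.5°; drift +8.4° → track 327.9°, groundspeed 205.0 kt
Leg 3: heading 84.9°; drift -14.6° → track 70.3°, groundspeed 179.2 kt
Leg 4: heading 191.9°; drift +4.0° → track 195.9°, groundspeed 124.2 kt
Leg 5: heading 263.9°; drift +15.5° → track 279.4°, groundspeed 169.2 kt
Leg 6: heading 221.9°; drift +12.5° → track 234.4°, groundspeed 137.5 kt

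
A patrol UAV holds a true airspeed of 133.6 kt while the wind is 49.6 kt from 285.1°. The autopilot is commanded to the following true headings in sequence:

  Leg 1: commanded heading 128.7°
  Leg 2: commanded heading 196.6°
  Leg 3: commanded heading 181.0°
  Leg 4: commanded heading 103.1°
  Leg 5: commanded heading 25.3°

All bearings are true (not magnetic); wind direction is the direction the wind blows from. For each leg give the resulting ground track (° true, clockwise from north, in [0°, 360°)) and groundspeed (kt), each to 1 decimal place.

Leg 1: track=122.4°, groundspeed=180.1 kt
Leg 2: track=176.1°, groundspeed=141.3 kt
Leg 3: track=162.7°, groundspeed=153.4 kt
Leg 4: track=103.6°, groundspeed=183.2 kt
Leg 5: track=44.2°, groundspeed=150.5 kt

Leg 1: heading 128.7°; drift -6.3° → track 122.4°, groundspeed 180.1 kt
Leg 2: heading 196.6°; drift -20.5° → track 176.1°, groundspeed 141.3 kt
Leg 3: heading 181.0°; drift -18.3° → track 162.7°, groundspeed 153.4 kt
Leg 4: heading 103.1°; drift +0.5° → track 103.6°, groundspeed 183.2 kt
Leg 5: heading 25.3°; drift +18.9° → track 44.2°, groundspeed 150.5 kt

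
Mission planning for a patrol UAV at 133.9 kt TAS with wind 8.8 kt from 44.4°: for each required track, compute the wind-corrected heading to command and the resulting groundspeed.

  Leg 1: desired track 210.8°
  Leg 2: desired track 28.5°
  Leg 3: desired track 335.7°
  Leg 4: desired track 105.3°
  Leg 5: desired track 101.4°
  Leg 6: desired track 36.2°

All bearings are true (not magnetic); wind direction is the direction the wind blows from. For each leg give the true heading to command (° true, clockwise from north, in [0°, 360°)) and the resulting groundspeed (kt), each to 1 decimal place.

Leg 1: heading=209.9°, groundspeed=142.4 kt
Leg 2: heading=29.5°, groundspeed=125.4 kt
Leg 3: heading=339.2°, groundspeed=130.5 kt
Leg 4: heading=102.0°, groundspeed=129.4 kt
Leg 5: heading=98.2°, groundspeed=128.9 kt
Leg 6: heading=36.7°, groundspeed=125.2 kt

Leg 1: desired track 210.8°; wind correction -0.9° → command heading 209.9°, groundspeed 142.4 kt
Leg 2: desired track 28.5°; wind correction +1.0° → command heading 29.5°, groundspeed 125.4 kt
Leg 3: desired track 335.7°; wind correction +3.5° → command heading 339.2°, groundspeed 130.5 kt
Leg 4: desired track 105.3°; wind correction -3.3° → command heading 102.0°, groundspeed 129.4 kt
Leg 5: desired track 101.4°; wind correction -3.2° → command heading 98.2°, groundspeed 128.9 kt
Leg 6: desired track 36.2°; wind correction +0.5° → command heading 36.7°, groundspeed 125.2 kt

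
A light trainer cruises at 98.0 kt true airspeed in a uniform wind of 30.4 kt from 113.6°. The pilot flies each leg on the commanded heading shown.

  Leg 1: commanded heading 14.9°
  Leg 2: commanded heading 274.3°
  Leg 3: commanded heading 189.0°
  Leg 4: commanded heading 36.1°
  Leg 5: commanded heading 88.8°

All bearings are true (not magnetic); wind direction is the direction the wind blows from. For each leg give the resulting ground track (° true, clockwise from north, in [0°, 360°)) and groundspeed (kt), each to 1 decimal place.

Leg 1: track=358.6°, groundspeed=106.9 kt
Leg 2: track=278.8°, groundspeed=127.1 kt
Leg 3: track=207.0°, groundspeed=95.0 kt
Leg 4: track=18.1°, groundspeed=96.1 kt
Leg 5: track=78.5°, groundspeed=71.5 kt

Leg 1: heading 14.9°; drift -16.3° → track 358.6°, groundspeed 106.9 kt
Leg 2: heading 274.3°; drift +4.5° → track 278.8°, groundspeed 127.1 kt
Leg 3: heading 189.0°; drift +18.0° → track 207.0°, groundspeed 95.0 kt
Leg 4: heading 36.1°; drift -18.0° → track 18.1°, groundspeed 96.1 kt
Leg 5: heading 88.8°; drift -10.3° → track 78.5°, groundspeed 71.5 kt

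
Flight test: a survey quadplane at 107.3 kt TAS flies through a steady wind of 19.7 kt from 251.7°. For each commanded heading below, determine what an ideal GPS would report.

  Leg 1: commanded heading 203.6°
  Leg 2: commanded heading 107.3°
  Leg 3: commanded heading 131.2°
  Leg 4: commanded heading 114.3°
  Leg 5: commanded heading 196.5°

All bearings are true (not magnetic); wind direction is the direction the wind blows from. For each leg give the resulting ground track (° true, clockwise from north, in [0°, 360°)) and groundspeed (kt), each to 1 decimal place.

Leg 1: track=194.7°, groundspeed=95.3 kt
Leg 2: track=102.0°, groundspeed=123.9 kt
Leg 3: track=123.0°, groundspeed=118.5 kt
Leg 4: track=108.1°, groundspeed=122.5 kt
Leg 5: track=186.9°, groundspeed=97.4 kt

Leg 1: heading 203.6°; drift -8.9° → track 194.7°, groundspeed 95.3 kt
Leg 2: heading 107.3°; drift -5.3° → track 102.0°, groundspeed 123.9 kt
Leg 3: heading 131.2°; drift -8.2° → track 123.0°, groundspeed 118.5 kt
Leg 4: heading 114.3°; drift -6.2° → track 108.1°, groundspeed 122.5 kt
Leg 5: heading 196.5°; drift -9.6° → track 186.9°, groundspeed 97.4 kt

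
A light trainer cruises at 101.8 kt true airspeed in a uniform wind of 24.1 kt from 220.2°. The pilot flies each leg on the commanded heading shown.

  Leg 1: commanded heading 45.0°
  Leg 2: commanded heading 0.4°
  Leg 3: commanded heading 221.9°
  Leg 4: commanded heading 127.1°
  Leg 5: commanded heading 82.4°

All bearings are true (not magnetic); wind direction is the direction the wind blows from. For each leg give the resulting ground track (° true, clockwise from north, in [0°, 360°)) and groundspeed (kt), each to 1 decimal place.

Leg 1: heading 45.0°; drift -0.9° → track 44.1°, groundspeed 125.8 kt
Leg 2: heading 0.4°; drift +7.3° → track 7.7°, groundspeed 121.3 kt
Leg 3: heading 221.9°; drift +0.5° → track 222.4°, groundspeed 77.7 kt
Leg 4: heading 127.1°; drift -13.1° → track 114.0°, groundspeed 105.9 kt
Leg 5: heading 82.4°; drift -7.7° → track 74.7°, groundspeed 120.7 kt

Leg 1: track=44.1°, groundspeed=125.8 kt
Leg 2: track=7.7°, groundspeed=121.3 kt
Leg 3: track=222.4°, groundspeed=77.7 kt
Leg 4: track=114.0°, groundspeed=105.9 kt
Leg 5: track=74.7°, groundspeed=120.7 kt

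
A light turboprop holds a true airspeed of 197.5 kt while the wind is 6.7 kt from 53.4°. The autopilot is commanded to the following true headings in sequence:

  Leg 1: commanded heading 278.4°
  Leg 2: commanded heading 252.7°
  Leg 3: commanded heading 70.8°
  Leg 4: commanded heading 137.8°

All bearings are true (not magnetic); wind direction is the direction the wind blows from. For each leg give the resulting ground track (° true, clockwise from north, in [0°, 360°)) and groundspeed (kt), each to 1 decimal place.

Leg 1: track=277.1°, groundspeed=202.3 kt
Leg 2: track=252.1°, groundspeed=203.8 kt
Leg 3: track=71.4°, groundspeed=191.1 kt
Leg 4: track=139.7°, groundspeed=197.0 kt

Leg 1: heading 278.4°; drift -1.3° → track 277.1°, groundspeed 202.3 kt
Leg 2: heading 252.7°; drift -0.6° → track 252.1°, groundspeed 203.8 kt
Leg 3: heading 70.8°; drift +0.6° → track 71.4°, groundspeed 191.1 kt
Leg 4: heading 137.8°; drift +1.9° → track 139.7°, groundspeed 197.0 kt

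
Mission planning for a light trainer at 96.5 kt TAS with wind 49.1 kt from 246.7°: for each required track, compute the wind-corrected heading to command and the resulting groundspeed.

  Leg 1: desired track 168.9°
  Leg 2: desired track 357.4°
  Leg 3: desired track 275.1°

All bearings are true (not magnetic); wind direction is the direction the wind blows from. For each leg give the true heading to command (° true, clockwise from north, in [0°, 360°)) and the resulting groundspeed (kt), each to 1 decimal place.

Leg 1: heading=198.7°, groundspeed=73.3 kt
Leg 2: heading=329.0°, groundspeed=102.2 kt
Leg 3: heading=261.1°, groundspeed=50.4 kt

Leg 1: desired track 168.9°; wind correction +29.8° → command heading 198.7°, groundspeed 73.3 kt
Leg 2: desired track 357.4°; wind correction -28.4° → command heading 329.0°, groundspeed 102.2 kt
Leg 3: desired track 275.1°; wind correction -14.0° → command heading 261.1°, groundspeed 50.4 kt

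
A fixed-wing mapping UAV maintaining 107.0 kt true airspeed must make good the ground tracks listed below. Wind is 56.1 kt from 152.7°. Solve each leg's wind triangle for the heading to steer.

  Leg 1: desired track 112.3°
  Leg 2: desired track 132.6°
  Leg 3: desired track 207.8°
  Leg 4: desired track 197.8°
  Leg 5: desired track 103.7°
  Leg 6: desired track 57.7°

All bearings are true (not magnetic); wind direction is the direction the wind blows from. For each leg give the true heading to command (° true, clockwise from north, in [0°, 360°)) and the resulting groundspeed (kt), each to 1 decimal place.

Leg 1: desired track 112.3°; wind correction +19.9° → command heading 132.2°, groundspeed 57.9 kt
Leg 2: desired track 132.6°; wind correction +10.4° → command heading 143.0°, groundspeed 52.6 kt
Leg 3: desired track 207.8°; wind correction -25.5° → command heading 182.3°, groundspeed 64.5 kt
Leg 4: desired track 197.8°; wind correction -21.8° → command heading 176.0°, groundspeed 59.7 kt
Leg 5: desired track 103.7°; wind correction +23.3° → command heading 127.0°, groundspeed 61.5 kt
Leg 6: desired track 57.7°; wind correction +31.5° → command heading 89.2°, groundspeed 96.1 kt

Leg 1: heading=132.2°, groundspeed=57.9 kt
Leg 2: heading=143.0°, groundspeed=52.6 kt
Leg 3: heading=182.3°, groundspeed=64.5 kt
Leg 4: heading=176.0°, groundspeed=59.7 kt
Leg 5: heading=127.0°, groundspeed=61.5 kt
Leg 6: heading=89.2°, groundspeed=96.1 kt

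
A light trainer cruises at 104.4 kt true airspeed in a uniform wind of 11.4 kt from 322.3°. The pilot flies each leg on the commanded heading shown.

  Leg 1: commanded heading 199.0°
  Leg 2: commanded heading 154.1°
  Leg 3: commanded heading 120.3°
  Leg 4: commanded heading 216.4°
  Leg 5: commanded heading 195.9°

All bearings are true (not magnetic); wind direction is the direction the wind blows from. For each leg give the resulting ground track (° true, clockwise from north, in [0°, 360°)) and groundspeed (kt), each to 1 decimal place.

Leg 1: heading 199.0°; drift -4.9° → track 194.1°, groundspeed 111.1 kt
Leg 2: heading 154.1°; drift -1.2° → track 152.9°, groundspeed 115.6 kt
Leg 3: heading 120.3°; drift +2.1° → track 122.4°, groundspeed 115.0 kt
Leg 4: heading 216.4°; drift -5.8° → track 210.6°, groundspeed 108.1 kt
Leg 5: heading 195.9°; drift -4.7° → track 191.2°, groundspeed 111.5 kt

Leg 1: track=194.1°, groundspeed=111.1 kt
Leg 2: track=152.9°, groundspeed=115.6 kt
Leg 3: track=122.4°, groundspeed=115.0 kt
Leg 4: track=210.6°, groundspeed=108.1 kt
Leg 5: track=191.2°, groundspeed=111.5 kt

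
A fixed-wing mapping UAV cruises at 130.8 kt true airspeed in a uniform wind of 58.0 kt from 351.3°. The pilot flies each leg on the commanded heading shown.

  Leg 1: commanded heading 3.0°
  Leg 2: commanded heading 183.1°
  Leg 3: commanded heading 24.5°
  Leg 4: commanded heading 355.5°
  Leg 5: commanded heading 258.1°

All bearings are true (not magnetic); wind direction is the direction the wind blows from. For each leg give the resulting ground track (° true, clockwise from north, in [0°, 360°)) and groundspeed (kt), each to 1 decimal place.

Leg 1: track=12.0°, groundspeed=74.9 kt
Leg 2: track=179.5°, groundspeed=187.9 kt
Leg 3: track=45.6°, groundspeed=88.2 kt
Leg 4: track=358.8°, groundspeed=73.1 kt
Leg 5: track=234.7°, groundspeed=146.0 kt

Leg 1: heading 3.0°; drift +9.0° → track 12.0°, groundspeed 74.9 kt
Leg 2: heading 183.1°; drift -3.6° → track 179.5°, groundspeed 187.9 kt
Leg 3: heading 24.5°; drift +21.1° → track 45.6°, groundspeed 88.2 kt
Leg 4: heading 355.5°; drift +3.3° → track 358.8°, groundspeed 73.1 kt
Leg 5: heading 258.1°; drift -23.4° → track 234.7°, groundspeed 146.0 kt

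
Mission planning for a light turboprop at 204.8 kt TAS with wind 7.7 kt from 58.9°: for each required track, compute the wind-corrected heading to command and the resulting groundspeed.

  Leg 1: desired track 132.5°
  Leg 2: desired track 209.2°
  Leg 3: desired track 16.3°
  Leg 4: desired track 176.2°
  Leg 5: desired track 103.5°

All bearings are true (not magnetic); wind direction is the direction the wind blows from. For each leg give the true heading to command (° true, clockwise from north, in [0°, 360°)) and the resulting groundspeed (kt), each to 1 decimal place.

Leg 1: heading=130.4°, groundspeed=202.5 kt
Leg 2: heading=208.1°, groundspeed=211.5 kt
Leg 3: heading=17.8°, groundspeed=199.1 kt
Leg 4: heading=174.3°, groundspeed=208.2 kt
Leg 5: heading=102.0°, groundspeed=199.2 kt

Leg 1: desired track 132.5°; wind correction -2.1° → command heading 130.4°, groundspeed 202.5 kt
Leg 2: desired track 209.2°; wind correction -1.1° → command heading 208.1°, groundspeed 211.5 kt
Leg 3: desired track 16.3°; wind correction +1.5° → command heading 17.8°, groundspeed 199.1 kt
Leg 4: desired track 176.2°; wind correction -1.9° → command heading 174.3°, groundspeed 208.2 kt
Leg 5: desired track 103.5°; wind correction -1.5° → command heading 102.0°, groundspeed 199.2 kt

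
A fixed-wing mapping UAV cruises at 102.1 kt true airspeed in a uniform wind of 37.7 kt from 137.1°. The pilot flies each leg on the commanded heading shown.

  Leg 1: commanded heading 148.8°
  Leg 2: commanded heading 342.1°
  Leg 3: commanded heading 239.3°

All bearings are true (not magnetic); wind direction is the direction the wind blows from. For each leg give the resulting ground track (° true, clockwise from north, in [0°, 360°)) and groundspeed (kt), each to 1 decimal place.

Leg 1: heading 148.8°; drift +6.7° → track 155.5°, groundspeed 65.6 kt
Leg 2: heading 342.1°; drift -6.7° → track 335.4°, groundspeed 137.2 kt
Leg 3: heading 239.3°; drift +18.5° → track 257.8°, groundspeed 116.1 kt

Leg 1: track=155.5°, groundspeed=65.6 kt
Leg 2: track=335.4°, groundspeed=137.2 kt
Leg 3: track=257.8°, groundspeed=116.1 kt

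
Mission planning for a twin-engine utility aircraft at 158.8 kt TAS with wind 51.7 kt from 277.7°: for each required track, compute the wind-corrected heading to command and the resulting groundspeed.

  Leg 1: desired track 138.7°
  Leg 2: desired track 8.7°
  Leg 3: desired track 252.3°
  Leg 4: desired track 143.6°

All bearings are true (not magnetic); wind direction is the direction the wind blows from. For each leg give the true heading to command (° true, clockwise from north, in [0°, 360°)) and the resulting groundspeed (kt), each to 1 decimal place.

Leg 1: desired track 138.7°; wind correction +12.3° → command heading 151.0°, groundspeed 194.2 kt
Leg 2: desired track 8.7°; wind correction -19.0° → command heading 349.7°, groundspeed 151.1 kt
Leg 3: desired track 252.3°; wind correction +8.0° → command heading 260.3°, groundspeed 110.5 kt
Leg 4: desired track 143.6°; wind correction +13.5° → command heading 157.1°, groundspeed 190.4 kt

Leg 1: heading=151.0°, groundspeed=194.2 kt
Leg 2: heading=349.7°, groundspeed=151.1 kt
Leg 3: heading=260.3°, groundspeed=110.5 kt
Leg 4: heading=157.1°, groundspeed=190.4 kt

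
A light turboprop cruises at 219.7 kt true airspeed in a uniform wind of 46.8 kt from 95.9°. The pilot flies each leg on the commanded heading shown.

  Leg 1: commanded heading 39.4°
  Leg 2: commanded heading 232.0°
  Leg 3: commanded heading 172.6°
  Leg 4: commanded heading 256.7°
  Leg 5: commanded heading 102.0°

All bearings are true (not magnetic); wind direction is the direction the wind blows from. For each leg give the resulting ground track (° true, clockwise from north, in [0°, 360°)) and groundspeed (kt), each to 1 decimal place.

Leg 1: track=28.0°, groundspeed=197.8 kt
Leg 2: track=239.3°, groundspeed=255.5 kt
Leg 3: track=184.9°, groundspeed=213.8 kt
Leg 4: track=260.0°, groundspeed=264.3 kt
Leg 5: track=103.6°, groundspeed=173.2 kt

Leg 1: heading 39.4°; drift -11.4° → track 28.0°, groundspeed 197.8 kt
Leg 2: heading 232.0°; drift +7.3° → track 239.3°, groundspeed 255.5 kt
Leg 3: heading 172.6°; drift +12.3° → track 184.9°, groundspeed 213.8 kt
Leg 4: heading 256.7°; drift +3.3° → track 260.0°, groundspeed 264.3 kt
Leg 5: heading 102.0°; drift +1.6° → track 103.6°, groundspeed 173.2 kt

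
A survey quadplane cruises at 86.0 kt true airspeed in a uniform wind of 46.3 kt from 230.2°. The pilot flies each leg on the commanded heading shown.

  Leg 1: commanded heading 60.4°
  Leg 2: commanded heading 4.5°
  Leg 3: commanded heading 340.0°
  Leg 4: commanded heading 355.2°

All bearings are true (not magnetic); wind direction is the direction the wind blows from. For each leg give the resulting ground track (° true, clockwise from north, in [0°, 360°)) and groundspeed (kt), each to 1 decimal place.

Leg 1: heading 60.4°; drift -3.6° → track 56.8°, groundspeed 131.8 kt
Leg 2: heading 4.5°; drift +15.6° → track 20.1°, groundspeed 122.9 kt
Leg 3: heading 340.0°; drift +23.2° → track 3.2°, groundspeed 110.6 kt
Leg 4: heading 355.2°; drift +18.6° → track 13.8°, groundspeed 118.8 kt

Leg 1: track=56.8°, groundspeed=131.8 kt
Leg 2: track=20.1°, groundspeed=122.9 kt
Leg 3: track=3.2°, groundspeed=110.6 kt
Leg 4: track=13.8°, groundspeed=118.8 kt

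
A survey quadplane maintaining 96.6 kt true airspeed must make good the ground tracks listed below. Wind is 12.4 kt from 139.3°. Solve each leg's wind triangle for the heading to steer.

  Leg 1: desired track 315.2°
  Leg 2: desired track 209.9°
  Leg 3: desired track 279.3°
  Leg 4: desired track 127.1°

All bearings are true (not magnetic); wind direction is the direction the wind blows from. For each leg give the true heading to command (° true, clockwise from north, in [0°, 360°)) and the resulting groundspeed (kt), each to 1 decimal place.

Leg 1: desired track 315.2°; wind correction -0.5° → command heading 314.7°, groundspeed 109.0 kt
Leg 2: desired track 209.9°; wind correction -7.0° → command heading 202.9°, groundspeed 91.8 kt
Leg 3: desired track 279.3°; wind correction -4.7° → command heading 274.6°, groundspeed 105.8 kt
Leg 4: desired track 127.1°; wind correction +1.6° → command heading 128.7°, groundspeed 84.4 kt

Leg 1: heading=314.7°, groundspeed=109.0 kt
Leg 2: heading=202.9°, groundspeed=91.8 kt
Leg 3: heading=274.6°, groundspeed=105.8 kt
Leg 4: heading=128.7°, groundspeed=84.4 kt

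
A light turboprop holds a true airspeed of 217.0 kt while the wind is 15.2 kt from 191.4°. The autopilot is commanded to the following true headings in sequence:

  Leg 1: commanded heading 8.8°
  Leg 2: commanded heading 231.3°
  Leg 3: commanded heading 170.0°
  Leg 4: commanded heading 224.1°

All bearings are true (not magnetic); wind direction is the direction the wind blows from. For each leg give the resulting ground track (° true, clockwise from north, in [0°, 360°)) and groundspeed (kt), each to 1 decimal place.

Leg 1: track=9.0°, groundspeed=232.2 kt
Leg 2: track=234.0°, groundspeed=205.6 kt
Leg 3: track=168.4°, groundspeed=202.9 kt
Leg 4: track=226.4°, groundspeed=204.4 kt

Leg 1: heading 8.8°; drift +0.2° → track 9.0°, groundspeed 232.2 kt
Leg 2: heading 231.3°; drift +2.7° → track 234.0°, groundspeed 205.6 kt
Leg 3: heading 170.0°; drift -1.6° → track 168.4°, groundspeed 202.9 kt
Leg 4: heading 224.1°; drift +2.3° → track 226.4°, groundspeed 204.4 kt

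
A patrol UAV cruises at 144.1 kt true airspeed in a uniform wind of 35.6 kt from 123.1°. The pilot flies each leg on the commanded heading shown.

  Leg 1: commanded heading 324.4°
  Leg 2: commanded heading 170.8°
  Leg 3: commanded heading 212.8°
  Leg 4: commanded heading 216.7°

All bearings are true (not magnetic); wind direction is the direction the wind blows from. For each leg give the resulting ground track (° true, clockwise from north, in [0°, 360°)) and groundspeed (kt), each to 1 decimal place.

Leg 1: track=320.2°, groundspeed=177.7 kt
Leg 2: track=183.2°, groundspeed=123.0 kt
Leg 3: track=226.7°, groundspeed=148.3 kt
Leg 4: track=230.3°, groundspeed=150.6 kt

Leg 1: heading 324.4°; drift -4.2° → track 320.2°, groundspeed 177.7 kt
Leg 2: heading 170.8°; drift +12.4° → track 183.2°, groundspeed 123.0 kt
Leg 3: heading 212.8°; drift +13.9° → track 226.7°, groundspeed 148.3 kt
Leg 4: heading 216.7°; drift +13.6° → track 230.3°, groundspeed 150.6 kt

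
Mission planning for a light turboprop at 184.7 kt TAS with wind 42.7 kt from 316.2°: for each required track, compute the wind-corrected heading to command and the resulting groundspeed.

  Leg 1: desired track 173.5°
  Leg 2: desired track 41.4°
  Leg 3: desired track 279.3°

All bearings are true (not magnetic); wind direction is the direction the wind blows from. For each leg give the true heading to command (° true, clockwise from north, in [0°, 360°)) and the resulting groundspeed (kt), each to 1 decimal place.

Leg 1: heading=181.6°, groundspeed=216.8 kt
Leg 2: heading=28.1°, groundspeed=176.2 kt
Leg 3: heading=287.3°, groundspeed=148.8 kt

Leg 1: desired track 173.5°; wind correction +8.1° → command heading 181.6°, groundspeed 216.8 kt
Leg 2: desired track 41.4°; wind correction -13.3° → command heading 28.1°, groundspeed 176.2 kt
Leg 3: desired track 279.3°; wind correction +8.0° → command heading 287.3°, groundspeed 148.8 kt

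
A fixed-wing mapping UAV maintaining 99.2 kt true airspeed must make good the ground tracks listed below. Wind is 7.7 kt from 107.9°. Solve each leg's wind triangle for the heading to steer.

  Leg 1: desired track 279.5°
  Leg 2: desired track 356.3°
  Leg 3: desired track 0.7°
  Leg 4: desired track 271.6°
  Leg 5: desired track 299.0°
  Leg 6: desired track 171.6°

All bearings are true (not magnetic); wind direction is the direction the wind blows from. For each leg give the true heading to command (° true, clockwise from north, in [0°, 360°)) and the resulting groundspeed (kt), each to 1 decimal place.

Leg 1: heading=278.9°, groundspeed=106.8 kt
Leg 2: heading=0.4°, groundspeed=101.8 kt
Leg 3: heading=5.0°, groundspeed=101.2 kt
Leg 4: heading=270.4°, groundspeed=106.6 kt
Leg 5: heading=299.9°, groundspeed=106.7 kt
Leg 6: heading=167.6°, groundspeed=95.5 kt

Leg 1: desired track 279.5°; wind correction -0.6° → command heading 278.9°, groundspeed 106.8 kt
Leg 2: desired track 356.3°; wind correction +4.1° → command heading 0.4°, groundspeed 101.8 kt
Leg 3: desired track 0.7°; wind correction +4.3° → command heading 5.0°, groundspeed 101.2 kt
Leg 4: desired track 271.6°; wind correction -1.2° → command heading 270.4°, groundspeed 106.6 kt
Leg 5: desired track 299.0°; wind correction +0.9° → command heading 299.9°, groundspeed 106.7 kt
Leg 6: desired track 171.6°; wind correction -4.0° → command heading 167.6°, groundspeed 95.5 kt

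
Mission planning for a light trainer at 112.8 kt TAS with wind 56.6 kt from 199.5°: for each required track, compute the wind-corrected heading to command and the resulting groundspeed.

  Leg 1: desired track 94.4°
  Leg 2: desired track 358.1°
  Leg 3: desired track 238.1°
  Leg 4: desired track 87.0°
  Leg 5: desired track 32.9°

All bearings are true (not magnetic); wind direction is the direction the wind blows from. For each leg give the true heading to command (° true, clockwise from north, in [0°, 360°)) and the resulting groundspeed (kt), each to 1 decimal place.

Leg 1: heading=123.4°, groundspeed=113.4 kt
Leg 2: heading=347.6°, groundspeed=163.6 kt
Leg 3: heading=219.9°, groundspeed=62.9 kt
Leg 4: heading=114.6°, groundspeed=121.6 kt
Leg 5: heading=39.6°, groundspeed=167.1 kt

Leg 1: desired track 94.4°; wind correction +29.0° → command heading 123.4°, groundspeed 113.4 kt
Leg 2: desired track 358.1°; wind correction -10.5° → command heading 347.6°, groundspeed 163.6 kt
Leg 3: desired track 238.1°; wind correction -18.2° → command heading 219.9°, groundspeed 62.9 kt
Leg 4: desired track 87.0°; wind correction +27.6° → command heading 114.6°, groundspeed 121.6 kt
Leg 5: desired track 32.9°; wind correction +6.7° → command heading 39.6°, groundspeed 167.1 kt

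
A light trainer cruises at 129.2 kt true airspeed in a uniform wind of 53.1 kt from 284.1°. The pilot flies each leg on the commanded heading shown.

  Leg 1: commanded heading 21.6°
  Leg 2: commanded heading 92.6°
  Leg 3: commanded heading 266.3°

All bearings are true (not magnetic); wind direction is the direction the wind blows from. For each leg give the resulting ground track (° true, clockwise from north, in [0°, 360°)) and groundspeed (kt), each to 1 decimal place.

Leg 1: track=42.7°, groundspeed=146.0 kt
Leg 2: track=95.9°, groundspeed=181.5 kt
Leg 3: track=254.6°, groundspeed=80.3 kt

Leg 1: heading 21.6°; drift +21.1° → track 42.7°, groundspeed 146.0 kt
Leg 2: heading 92.6°; drift +3.3° → track 95.9°, groundspeed 181.5 kt
Leg 3: heading 266.3°; drift -11.7° → track 254.6°, groundspeed 80.3 kt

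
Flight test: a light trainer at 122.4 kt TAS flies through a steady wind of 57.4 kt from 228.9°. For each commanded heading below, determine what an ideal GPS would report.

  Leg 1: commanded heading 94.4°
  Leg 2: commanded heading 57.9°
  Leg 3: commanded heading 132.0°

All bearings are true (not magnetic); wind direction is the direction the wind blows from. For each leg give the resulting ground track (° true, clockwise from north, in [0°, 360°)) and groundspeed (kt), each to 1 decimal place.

Leg 1: heading 94.4°; drift -14.1° → track 80.3°, groundspeed 167.7 kt
Leg 2: heading 57.9°; drift -2.9° → track 55.0°, groundspeed 179.3 kt
Leg 3: heading 132.0°; drift -23.8° → track 108.2°, groundspeed 141.3 kt

Leg 1: track=80.3°, groundspeed=167.7 kt
Leg 2: track=55.0°, groundspeed=179.3 kt
Leg 3: track=108.2°, groundspeed=141.3 kt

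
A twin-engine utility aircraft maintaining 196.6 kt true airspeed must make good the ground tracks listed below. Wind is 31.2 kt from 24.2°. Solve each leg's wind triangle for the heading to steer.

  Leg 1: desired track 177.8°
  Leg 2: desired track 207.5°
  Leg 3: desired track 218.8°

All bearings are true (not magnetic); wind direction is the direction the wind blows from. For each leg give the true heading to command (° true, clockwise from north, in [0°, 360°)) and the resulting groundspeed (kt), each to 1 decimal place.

Leg 1: desired track 177.8°; wind correction -4.0° → command heading 173.8°, groundspeed 224.1 kt
Leg 2: desired track 207.5°; wind correction +0.5° → command heading 208.0°, groundspeed 227.7 kt
Leg 3: desired track 218.8°; wind correction +2.3° → command heading 221.1°, groundspeed 226.6 kt

Leg 1: heading=173.8°, groundspeed=224.1 kt
Leg 2: heading=208.0°, groundspeed=227.7 kt
Leg 3: heading=221.1°, groundspeed=226.6 kt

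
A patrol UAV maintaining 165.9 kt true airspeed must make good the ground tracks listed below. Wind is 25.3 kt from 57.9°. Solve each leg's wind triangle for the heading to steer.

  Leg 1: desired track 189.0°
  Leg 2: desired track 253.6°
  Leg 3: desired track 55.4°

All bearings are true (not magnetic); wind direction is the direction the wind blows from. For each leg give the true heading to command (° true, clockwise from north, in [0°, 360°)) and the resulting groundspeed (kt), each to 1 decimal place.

Leg 1: desired track 189.0°; wind correction -6.6° → command heading 182.4°, groundspeed 181.4 kt
Leg 2: desired track 253.6°; wind correction +2.4° → command heading 256.0°, groundspeed 190.1 kt
Leg 3: desired track 55.4°; wind correction +0.4° → command heading 55.8°, groundspeed 140.6 kt

Leg 1: heading=182.4°, groundspeed=181.4 kt
Leg 2: heading=256.0°, groundspeed=190.1 kt
Leg 3: heading=55.8°, groundspeed=140.6 kt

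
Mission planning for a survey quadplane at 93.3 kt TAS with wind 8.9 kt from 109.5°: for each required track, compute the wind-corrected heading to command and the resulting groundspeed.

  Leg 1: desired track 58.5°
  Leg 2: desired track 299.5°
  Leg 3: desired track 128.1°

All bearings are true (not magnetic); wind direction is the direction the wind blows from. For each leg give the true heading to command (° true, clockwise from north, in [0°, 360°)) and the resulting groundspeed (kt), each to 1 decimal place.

Leg 1: desired track 58.5°; wind correction +4.3° → command heading 62.8°, groundspeed 87.4 kt
Leg 2: desired track 299.5°; wind correction +0.9° → command heading 300.4°, groundspeed 102.1 kt
Leg 3: desired track 128.1°; wind correction -1.7° → command heading 126.4°, groundspeed 84.8 kt

Leg 1: heading=62.8°, groundspeed=87.4 kt
Leg 2: heading=300.4°, groundspeed=102.1 kt
Leg 3: heading=126.4°, groundspeed=84.8 kt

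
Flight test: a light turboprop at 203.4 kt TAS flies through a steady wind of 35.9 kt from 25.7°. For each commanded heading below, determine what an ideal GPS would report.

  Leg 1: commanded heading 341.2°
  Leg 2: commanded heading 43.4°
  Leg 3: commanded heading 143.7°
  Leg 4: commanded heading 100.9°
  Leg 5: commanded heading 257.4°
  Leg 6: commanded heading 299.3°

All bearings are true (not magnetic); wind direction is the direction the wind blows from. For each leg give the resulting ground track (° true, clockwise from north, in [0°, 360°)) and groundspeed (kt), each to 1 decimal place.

Leg 1: heading 341.2°; drift -8.1° → track 333.1°, groundspeed 179.6 kt
Leg 2: heading 43.4°; drift +3.7° → track 47.1°, groundspeed 169.6 kt
Leg 3: heading 143.7°; drift +8.2° → track 151.9°, groundspeed 222.5 kt
Leg 4: heading 100.9°; drift +10.1° → track 111.0°, groundspeed 197.3 kt
Leg 5: heading 257.4°; drift -7.1° → track 250.3°, groundspeed 227.4 kt
Leg 6: heading 299.3°; drift -10.1° → track 289.2°, groundspeed 204.3 kt

Leg 1: track=333.1°, groundspeed=179.6 kt
Leg 2: track=47.1°, groundspeed=169.6 kt
Leg 3: track=151.9°, groundspeed=222.5 kt
Leg 4: track=111.0°, groundspeed=197.3 kt
Leg 5: track=250.3°, groundspeed=227.4 kt
Leg 6: track=289.2°, groundspeed=204.3 kt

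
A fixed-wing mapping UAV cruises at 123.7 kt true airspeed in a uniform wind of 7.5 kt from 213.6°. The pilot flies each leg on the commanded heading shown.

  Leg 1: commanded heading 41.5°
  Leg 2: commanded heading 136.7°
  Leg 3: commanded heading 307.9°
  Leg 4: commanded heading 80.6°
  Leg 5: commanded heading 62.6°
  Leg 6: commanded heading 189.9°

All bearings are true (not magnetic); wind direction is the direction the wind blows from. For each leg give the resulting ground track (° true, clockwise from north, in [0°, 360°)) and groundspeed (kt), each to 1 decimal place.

Leg 1: heading 41.5°; drift -0.5° → track 41.0°, groundspeed 131.1 kt
Leg 2: heading 136.7°; drift -3.4° → track 133.3°, groundspeed 122.2 kt
Leg 3: heading 307.9°; drift +3.4° → track 311.3°, groundspeed 124.5 kt
Leg 4: heading 80.6°; drift -2.4° → track 78.2°, groundspeed 128.9 kt
Leg 5: heading 62.6°; drift -1.6° → track 61.0°, groundspeed 130.3 kt
Leg 6: heading 189.9°; drift -1.5° → track 188.4°, groundspeed 116.9 kt

Leg 1: track=41.0°, groundspeed=131.1 kt
Leg 2: track=133.3°, groundspeed=122.2 kt
Leg 3: track=311.3°, groundspeed=124.5 kt
Leg 4: track=78.2°, groundspeed=128.9 kt
Leg 5: track=61.0°, groundspeed=130.3 kt
Leg 6: track=188.4°, groundspeed=116.9 kt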